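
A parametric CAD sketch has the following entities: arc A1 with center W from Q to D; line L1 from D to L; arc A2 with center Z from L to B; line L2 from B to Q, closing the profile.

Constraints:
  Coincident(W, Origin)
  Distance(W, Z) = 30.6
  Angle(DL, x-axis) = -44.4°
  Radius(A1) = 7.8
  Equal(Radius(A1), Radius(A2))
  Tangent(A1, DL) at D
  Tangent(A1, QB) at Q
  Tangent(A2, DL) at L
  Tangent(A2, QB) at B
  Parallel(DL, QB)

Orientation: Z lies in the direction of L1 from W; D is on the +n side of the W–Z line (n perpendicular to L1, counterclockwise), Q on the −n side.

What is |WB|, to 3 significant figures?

31.6

The slot axis is L1's direction at -44.4°, so u = (cos -44.4°, sin -44.4°) = (0.714, -0.700) and n = (−sin -44.4°, cos -44.4°) = (0.700, 0.714). W is at the origin and Z lies 30.6 along u from W, so Z = 30.6·u = (21.9, -21.4). Tangency of A1 to both parallel lines with radius 7.8 puts D and Q at W ± 7.8·n: D = (5.46, 5.57), Q = (-5.46, -5.57). Equal radii place L and B the same way about Z: L = Z + 7.8·n = (27.3, -15.8), B = Z − 7.8·n = (16.4, -27.0). Then |WB| = |B − W| = 31.6.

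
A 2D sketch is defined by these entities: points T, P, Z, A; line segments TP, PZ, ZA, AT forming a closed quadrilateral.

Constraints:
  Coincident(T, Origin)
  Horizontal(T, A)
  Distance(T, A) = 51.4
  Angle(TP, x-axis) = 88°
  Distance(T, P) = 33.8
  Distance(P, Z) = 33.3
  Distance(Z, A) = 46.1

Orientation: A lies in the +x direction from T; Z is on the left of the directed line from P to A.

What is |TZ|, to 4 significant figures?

53.95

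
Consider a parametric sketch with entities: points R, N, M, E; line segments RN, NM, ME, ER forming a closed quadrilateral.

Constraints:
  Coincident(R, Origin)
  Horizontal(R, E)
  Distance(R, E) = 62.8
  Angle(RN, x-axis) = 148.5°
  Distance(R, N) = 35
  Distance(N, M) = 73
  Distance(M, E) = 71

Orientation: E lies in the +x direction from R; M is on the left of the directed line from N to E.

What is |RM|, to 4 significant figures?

68.39

Checks: |NM| = 73.00 ✓; |ME| = 71.00 ✓.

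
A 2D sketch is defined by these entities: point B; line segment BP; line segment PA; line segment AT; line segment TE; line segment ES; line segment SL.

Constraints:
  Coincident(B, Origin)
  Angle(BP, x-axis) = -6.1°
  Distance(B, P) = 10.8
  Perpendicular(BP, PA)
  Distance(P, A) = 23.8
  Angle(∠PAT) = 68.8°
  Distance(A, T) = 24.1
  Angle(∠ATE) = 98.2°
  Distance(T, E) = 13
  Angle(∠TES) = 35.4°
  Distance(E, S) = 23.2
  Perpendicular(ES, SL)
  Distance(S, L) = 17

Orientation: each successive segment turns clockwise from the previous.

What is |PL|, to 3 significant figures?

40.2

B is at the origin; BP runs at -6.1° with length 10.8, so P = (10.7, -1.15). BP is perpendicular to PA, so PA runs at -96.1°; with |PA| = 23.8, A = (8.21, -24.8). ∠PAT = 68.8° gives AT at 153° from the x-axis; with |AT| = 24.1, T = (-13.2, -13.8). ∠ATE = 98.2° gives TE at 70.9° from the x-axis; with |TE| = 13.0, E = (-8.95, -1.48). ∠TES = 35.4° gives ES at -73.7° from the x-axis; with |ES| = 23.2, S = (-2.44, -23.7). The perpendicularity gives SL at right angles to ES, so SL runs at -164°; with |SL| = 17.0, L = (-18.8, -28.5). Then |PL| = |L − P| = 40.2.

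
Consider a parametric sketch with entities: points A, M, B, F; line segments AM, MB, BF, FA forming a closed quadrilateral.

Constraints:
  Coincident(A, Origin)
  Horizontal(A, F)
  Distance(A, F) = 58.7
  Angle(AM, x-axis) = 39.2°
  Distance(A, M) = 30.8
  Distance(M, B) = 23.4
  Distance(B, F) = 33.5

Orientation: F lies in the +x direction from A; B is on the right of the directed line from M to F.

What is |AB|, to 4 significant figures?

25.72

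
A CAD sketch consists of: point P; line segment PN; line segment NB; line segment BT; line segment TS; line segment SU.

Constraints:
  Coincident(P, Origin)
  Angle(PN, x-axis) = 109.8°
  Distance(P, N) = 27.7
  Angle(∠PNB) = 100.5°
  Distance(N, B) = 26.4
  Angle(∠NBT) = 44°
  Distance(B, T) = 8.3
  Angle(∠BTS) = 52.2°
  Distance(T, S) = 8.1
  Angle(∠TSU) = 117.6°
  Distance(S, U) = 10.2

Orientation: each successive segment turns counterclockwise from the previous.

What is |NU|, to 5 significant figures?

29.139

P is at the origin; PN runs at 109.8° with length 27.7, so N = (-9.3830, 26.062). ∠PNB = 100.5° gives NB at -170.70° from the x-axis; with |NB| = 26.4, B = (-35.436, 21.796). ∠NBT = 44.0° gives BT at -34.700° from the x-axis; with |BT| = 8.3, T = (-28.612, 17.071). ∠BTS = 52.2° gives TS at 93.100° from the x-axis; with |TS| = 8.1, S = (-29.050, 25.159). ∠TSU = 117.6° gives SU at 155.50° from the x-axis; with |SU| = 10.2, U = (-38.332, 29.389). Then |NU| = |U − N| = 29.139.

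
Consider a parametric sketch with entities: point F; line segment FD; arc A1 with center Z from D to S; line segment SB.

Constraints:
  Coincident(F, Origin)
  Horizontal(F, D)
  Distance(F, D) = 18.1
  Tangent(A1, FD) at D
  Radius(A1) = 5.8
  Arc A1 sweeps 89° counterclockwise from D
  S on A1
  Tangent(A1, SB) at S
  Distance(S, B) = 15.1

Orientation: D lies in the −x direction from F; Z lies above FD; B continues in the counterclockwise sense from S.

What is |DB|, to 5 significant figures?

21.662

F is at the origin; FD is horizontal with |FD| = 18.1 and D on the −x side, so D = (-18.100, 0.0000). Tangency of A1 to FD means the radius ZD is perpendicular to FD, so Z = D + (0, 5.8) = (-18.100, 5.8000). On A1, D sits at bearing -90° from Z; an 89° counterclockwise sweep puts S at bearing -1°, so S = Z + 5.8·(cos -1°, sin -1°) = (-12.301, 5.6988). Tangency of A1 to SB means the radius ZS is perpendicular to SB, so SB runs along (−sin -1°, cos -1°); with |SB| = 15.1, B = (-12.037, 20.796). Then |DB| = |B − D| = 21.662.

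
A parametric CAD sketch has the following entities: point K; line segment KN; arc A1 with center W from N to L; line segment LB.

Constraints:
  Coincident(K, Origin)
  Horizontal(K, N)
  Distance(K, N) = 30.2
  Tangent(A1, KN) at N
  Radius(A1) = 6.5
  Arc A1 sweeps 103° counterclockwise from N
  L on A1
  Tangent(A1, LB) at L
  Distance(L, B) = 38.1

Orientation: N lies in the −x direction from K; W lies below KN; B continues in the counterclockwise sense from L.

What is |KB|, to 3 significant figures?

53.1

On A1, N sits at bearing 90° from W; a 103° counterclockwise sweep puts L at bearing 193°, so L = W + 6.5·(cos 193°, sin 193°) = (-36.5, -7.96). A1 meets LB tangentially, so WL is at right angles to LB, so LB runs along (−sin 193°, cos 193°); with |LB| = 38.1, B = (-28.0, -45.1). Then |KB| = |B − K| = 53.1.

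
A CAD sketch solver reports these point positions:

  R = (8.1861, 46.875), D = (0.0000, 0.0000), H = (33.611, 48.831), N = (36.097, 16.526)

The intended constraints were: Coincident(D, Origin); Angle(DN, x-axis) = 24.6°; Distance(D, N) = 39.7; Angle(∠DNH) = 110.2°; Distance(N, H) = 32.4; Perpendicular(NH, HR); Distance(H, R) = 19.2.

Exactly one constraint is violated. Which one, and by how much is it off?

Distance(H, R) = 19.2 — off by 6.30.

D = (0.00, 0.00) ✓; DN at 24.60° ✓; |DN| = 39.70 ✓; ∠DNH = 110.2° ✓; |NH| = 32.40 ✓; ∠(NH, HR) = 90.00° ✓; |HR| = 25.50 ✗.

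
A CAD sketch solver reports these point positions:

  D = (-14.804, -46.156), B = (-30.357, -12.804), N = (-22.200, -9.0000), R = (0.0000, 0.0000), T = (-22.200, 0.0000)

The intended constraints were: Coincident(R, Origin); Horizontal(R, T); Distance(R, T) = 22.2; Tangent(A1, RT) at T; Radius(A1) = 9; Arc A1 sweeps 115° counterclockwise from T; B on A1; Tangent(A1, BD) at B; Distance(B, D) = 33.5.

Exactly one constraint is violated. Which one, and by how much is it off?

Distance(B, D) = 33.5 — off by 3.30.

R = (0.00, 0.00) ✓; R.y = 0.00, T.y = 0.00 ✓; |RT| = 22.20 ✓; ∠(NT, TR) = 90.00° ✓; |NT| = 9.000 ✓; bearing(N→B) − bearing(N→T) = 115.0° ✓; |NB| = 9.000 ✓; ∠(NB, BD) = 90.00° ✓; |BD| = 36.80 ✗.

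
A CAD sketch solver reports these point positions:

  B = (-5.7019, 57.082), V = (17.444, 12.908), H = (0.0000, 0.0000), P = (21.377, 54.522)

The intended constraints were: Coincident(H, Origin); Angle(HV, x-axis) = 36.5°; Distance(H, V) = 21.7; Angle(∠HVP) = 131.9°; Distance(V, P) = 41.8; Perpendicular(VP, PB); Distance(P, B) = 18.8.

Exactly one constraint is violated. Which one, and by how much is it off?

Distance(P, B) = 18.8 — off by 8.40.

H = (0.00, 0.00) ✓; HV at 36.50° ✓; |HV| = 21.70 ✓; ∠HVP = 131.9° ✓; |VP| = 41.80 ✓; ∠(VP, PB) = 90.00° ✓; |PB| = 27.20 ✗.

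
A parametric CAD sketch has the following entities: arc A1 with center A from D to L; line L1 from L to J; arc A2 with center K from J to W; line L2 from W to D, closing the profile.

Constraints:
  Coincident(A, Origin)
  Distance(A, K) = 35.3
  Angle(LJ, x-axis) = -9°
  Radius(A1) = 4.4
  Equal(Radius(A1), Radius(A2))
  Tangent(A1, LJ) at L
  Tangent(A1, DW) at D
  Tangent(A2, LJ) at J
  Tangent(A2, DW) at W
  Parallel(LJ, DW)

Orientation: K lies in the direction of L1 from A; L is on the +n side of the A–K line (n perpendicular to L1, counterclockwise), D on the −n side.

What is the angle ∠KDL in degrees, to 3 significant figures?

82.9°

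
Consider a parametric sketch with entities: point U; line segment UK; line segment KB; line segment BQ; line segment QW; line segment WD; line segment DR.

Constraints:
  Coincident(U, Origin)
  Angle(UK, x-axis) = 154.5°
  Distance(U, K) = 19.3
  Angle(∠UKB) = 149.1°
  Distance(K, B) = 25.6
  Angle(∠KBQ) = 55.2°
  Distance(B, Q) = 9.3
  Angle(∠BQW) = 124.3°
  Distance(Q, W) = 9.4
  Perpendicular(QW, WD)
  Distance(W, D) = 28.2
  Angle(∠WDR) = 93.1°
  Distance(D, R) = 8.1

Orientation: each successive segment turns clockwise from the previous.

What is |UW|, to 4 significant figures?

27.55

∠KBQ = 55.2° gives BQ at -1.200° from the x-axis; with |BQ| = 9.3, Q = (-22.29, 29.44). ∠BQW = 124.3° gives QW at -56.90° from the x-axis; with |QW| = 9.4, W = (-17.16, 21.56). Then |UW| = |W − U| = 27.55.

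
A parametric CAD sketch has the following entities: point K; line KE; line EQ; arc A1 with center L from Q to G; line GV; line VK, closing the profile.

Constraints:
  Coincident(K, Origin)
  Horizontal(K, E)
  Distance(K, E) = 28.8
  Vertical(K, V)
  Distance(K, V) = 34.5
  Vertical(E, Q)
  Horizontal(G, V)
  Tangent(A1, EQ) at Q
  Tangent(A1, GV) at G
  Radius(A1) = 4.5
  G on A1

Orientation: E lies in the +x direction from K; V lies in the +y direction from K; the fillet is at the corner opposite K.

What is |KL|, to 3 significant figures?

38.6

K is at the origin; KE is horizontal with |KE| = 28.8 and E on the +x side, so E = (28.8, 0.00). KV is vertical with |KV| = 34.5 and V on the +y side, so V = (0.00, 34.5). The virtual corner opposite K is at (28.8, 34.5). Since A1 is tangent to EQ there, LQ ⟂ EQ and the tangent condition forces LG to be normal to GV, with radius 4.5, so the center L sits 4.5 in from both sides at L = (24.3, 30.0). Then |KL| = |L − K| = 38.6.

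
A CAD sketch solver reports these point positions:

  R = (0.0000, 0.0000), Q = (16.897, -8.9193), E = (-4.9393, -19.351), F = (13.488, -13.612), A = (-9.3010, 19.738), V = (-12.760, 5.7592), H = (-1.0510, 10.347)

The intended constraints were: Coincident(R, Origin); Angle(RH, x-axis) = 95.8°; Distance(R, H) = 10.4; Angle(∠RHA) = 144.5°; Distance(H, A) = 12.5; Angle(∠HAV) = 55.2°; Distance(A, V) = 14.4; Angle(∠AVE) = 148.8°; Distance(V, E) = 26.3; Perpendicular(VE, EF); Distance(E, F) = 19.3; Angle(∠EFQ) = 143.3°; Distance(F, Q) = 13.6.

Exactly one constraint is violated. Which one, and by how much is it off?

Distance(F, Q) = 13.6 — off by 7.80.

R = (0.00, 0.00) ✓; RH at 95.80° ✓; |RH| = 10.40 ✓; ∠RHA = 144.5° ✓; |HA| = 12.50 ✓; ∠HAV = 55.20° ✓; |AV| = 14.40 ✓; ∠AVE = 148.8° ✓; |VE| = 26.30 ✓; ∠(VE, EF) = 90.00° ✓; |EF| = 19.30 ✓; ∠EFQ = 143.3° ✓; |FQ| = 5.800 ✗.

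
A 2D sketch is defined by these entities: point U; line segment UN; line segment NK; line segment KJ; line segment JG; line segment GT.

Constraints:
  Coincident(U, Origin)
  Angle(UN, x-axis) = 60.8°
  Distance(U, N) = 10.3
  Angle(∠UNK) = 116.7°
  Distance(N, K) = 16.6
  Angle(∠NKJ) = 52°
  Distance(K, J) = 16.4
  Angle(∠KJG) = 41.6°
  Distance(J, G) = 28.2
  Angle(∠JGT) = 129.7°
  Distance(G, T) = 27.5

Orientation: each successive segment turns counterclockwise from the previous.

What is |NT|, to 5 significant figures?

42.118

∠KJG = 41.6° gives JG at 30.500° from the x-axis; with |JG| = 28.2, G = (14.976, 21.443). ∠JGT = 129.7° gives GT at 80.800° from the x-axis; with |GT| = 27.5, T = (19.372, 48.590). Then |NT| = |T − N| = 42.118.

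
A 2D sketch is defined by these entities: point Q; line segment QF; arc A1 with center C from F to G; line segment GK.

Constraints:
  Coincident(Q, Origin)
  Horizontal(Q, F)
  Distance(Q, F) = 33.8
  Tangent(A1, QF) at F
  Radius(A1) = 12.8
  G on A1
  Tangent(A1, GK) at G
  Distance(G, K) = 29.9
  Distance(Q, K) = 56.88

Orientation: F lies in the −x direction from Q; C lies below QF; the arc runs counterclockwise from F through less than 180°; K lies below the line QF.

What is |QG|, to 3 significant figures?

48.9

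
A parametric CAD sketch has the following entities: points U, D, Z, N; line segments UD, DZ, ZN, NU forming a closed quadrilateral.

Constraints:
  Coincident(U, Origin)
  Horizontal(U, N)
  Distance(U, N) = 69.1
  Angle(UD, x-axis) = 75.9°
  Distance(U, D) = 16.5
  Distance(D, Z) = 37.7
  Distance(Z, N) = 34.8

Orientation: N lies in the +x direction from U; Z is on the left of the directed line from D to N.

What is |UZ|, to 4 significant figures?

46.42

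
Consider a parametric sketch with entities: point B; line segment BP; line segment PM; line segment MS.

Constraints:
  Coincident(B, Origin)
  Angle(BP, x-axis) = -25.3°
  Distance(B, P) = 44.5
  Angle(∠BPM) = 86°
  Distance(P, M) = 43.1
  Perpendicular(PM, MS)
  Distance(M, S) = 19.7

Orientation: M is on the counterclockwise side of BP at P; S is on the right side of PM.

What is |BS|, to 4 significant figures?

75.55

B is at the origin; BP runs at -25.3° with length 44.5, so P = 44.5·(cos -25.3°, sin -25.3°) = (40.23, -19.02). ∠BPM = 86.0°, so PM runs at -25.3° + (180° − 86.0°) = 68.70° from the x-axis; with |PM| = 43.1, M = P + 43.1·(cos 68.70°, sin 68.70°) = (55.89, 21.14). The perpendicularity gives MS at right angles to PM; with |MS| = 19.7 on the right of PM, S = M + 19.7·(0.9317, -0.3633) = (74.24, 13.98). Then |BS| = |S − B| = 75.55.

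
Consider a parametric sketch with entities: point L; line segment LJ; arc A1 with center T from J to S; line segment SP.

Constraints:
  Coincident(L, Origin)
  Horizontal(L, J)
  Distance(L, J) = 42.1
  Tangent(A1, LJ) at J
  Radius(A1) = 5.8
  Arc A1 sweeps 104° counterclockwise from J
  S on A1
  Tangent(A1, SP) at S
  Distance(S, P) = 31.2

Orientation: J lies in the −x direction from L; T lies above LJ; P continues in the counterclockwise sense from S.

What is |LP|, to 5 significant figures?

57.812

L is at the origin; LJ is horizontal with |LJ| = 42.1 and J on the −x side, so J = (-42.100, 0.0000). The tangent condition forces TJ to be normal to LJ, so T = J + (0, 5.8) = (-42.100, 5.8000). On A1, J sits at bearing -90° from T; a 104° counterclockwise sweep puts S at bearing 14°, so S = T + 5.8·(cos 14°, sin 14°) = (-36.472, 7.2031). Tangency of A1 to SP means the radius TS is perpendicular to SP, so SP runs along (−sin 14°, cos 14°); with |SP| = 31.2, P = (-44.020, 37.476). Then |LP| = |P − L| = 57.812.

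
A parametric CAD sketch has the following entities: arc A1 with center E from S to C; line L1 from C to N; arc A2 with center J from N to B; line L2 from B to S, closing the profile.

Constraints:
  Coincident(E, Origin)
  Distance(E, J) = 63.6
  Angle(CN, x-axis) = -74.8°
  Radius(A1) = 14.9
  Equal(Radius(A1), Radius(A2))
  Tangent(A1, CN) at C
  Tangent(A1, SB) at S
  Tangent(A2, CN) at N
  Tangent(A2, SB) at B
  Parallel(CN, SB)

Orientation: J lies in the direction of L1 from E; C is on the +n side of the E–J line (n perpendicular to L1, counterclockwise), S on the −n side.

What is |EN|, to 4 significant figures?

65.32

Tangency of A1 to both parallel lines with radius 14.9 puts C and S at E ± 14.9·n: C = (14.38, 3.907), S = (-14.38, -3.907). Equal radii place N and B the same way about J: N = J + 14.9·n = (31.05, -57.47), B = J − 14.9·n = (2.296, -65.28). Then |EN| = |N − E| = 65.32.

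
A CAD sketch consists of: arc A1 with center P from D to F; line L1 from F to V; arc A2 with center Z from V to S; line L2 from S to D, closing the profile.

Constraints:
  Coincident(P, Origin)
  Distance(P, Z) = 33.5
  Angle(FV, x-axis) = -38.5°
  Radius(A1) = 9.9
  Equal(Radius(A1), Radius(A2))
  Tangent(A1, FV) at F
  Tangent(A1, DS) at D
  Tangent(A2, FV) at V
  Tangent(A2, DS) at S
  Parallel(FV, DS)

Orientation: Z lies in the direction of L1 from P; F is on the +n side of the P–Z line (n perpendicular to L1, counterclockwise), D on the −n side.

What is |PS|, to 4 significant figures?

34.93

Tangency of A1 to both parallel lines with radius 9.9 puts F and D at P ± 9.9·n: F = (6.163, 7.748), D = (-6.163, -7.748). Equal radii place V and S the same way about Z: V = Z + 9.9·n = (32.38, -13.11), S = Z − 9.9·n = (20.05, -28.60). Then |PS| = |S − P| = 34.93.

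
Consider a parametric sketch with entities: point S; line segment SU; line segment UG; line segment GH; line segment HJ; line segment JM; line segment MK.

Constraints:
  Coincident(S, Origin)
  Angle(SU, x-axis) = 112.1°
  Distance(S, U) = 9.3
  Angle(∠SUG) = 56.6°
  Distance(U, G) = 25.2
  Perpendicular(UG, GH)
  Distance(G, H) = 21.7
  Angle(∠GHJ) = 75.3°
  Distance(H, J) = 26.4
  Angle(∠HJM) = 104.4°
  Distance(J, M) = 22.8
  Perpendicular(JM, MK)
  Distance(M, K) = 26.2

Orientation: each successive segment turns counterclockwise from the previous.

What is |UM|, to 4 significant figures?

7.802

S is at the origin; SU runs at 112.1° with length 9.3, so U = (-3.499, 8.617). ∠SUG = 56.6° gives UG at -124.5° from the x-axis; with |UG| = 25.2, G = (-17.77, -12.15). UG ⟂ GH, so GH runs at -34.50°; with |GH| = 21.7, H = (0.1112, -24.44). ∠GHJ = 75.3° gives HJ at 70.20° from the x-axis; with |HJ| = 26.4, J = (9.054, 0.3970). ∠HJM = 104.4° gives JM at 145.8° from the x-axis; with |JM| = 22.8, M = (-9.804, 13.21). Then |UM| = |M − U| = 7.802.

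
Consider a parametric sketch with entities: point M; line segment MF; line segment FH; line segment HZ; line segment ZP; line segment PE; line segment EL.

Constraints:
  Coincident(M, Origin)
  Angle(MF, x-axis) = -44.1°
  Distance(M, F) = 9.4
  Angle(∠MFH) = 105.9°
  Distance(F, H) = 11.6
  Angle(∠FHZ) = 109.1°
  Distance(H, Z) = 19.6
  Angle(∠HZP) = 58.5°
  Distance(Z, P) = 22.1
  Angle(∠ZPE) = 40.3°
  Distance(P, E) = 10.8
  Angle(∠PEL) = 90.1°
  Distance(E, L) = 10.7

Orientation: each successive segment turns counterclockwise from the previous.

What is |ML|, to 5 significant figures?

16.357

M is at the origin; MF runs at -44.1° with length 9.4, so F = (6.7504, -6.5416). ∠MFH = 105.9° gives FH at 30.000° from the x-axis; with |FH| = 11.6, H = (16.796, -0.74158). ∠FHZ = 109.1° gives HZ at 100.90° from the x-axis; with |HZ| = 19.6, Z = (13.090, 18.505). ∠HZP = 58.5° gives ZP at -137.60° from the x-axis; with |ZP| = 22.1, P = (-3.2299, 3.6027). ∠ZPE = 40.3° gives PE at 2.1000° from the x-axis; with |PE| = 10.8, E = (7.5629, 3.9985). ∠PEL = 90.1° gives EL at 92.000° from the x-axis; with |EL| = 10.7, L = (7.1895, 14.692). Then |ML| = |L − M| = 16.357.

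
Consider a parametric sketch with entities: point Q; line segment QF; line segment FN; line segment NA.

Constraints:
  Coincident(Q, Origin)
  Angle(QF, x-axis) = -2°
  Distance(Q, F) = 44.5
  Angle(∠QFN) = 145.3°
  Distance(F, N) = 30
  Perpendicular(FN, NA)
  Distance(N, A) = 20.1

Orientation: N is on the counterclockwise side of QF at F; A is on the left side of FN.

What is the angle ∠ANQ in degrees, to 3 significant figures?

69.2°

Q is at the origin; QF runs at -2.0° with length 44.5, so F = 44.5·(cos -2.0°, sin -2.0°) = (44.5, -1.55). ∠QFN = 145.3°, so FN runs at -2.0° + (180° − 145.3°) = 32.7° from the x-axis; with |FN| = 30.0, N = F + 30.0·(cos 32.7°, sin 32.7°) = (69.7, 14.7). The perpendicularity gives NA at right angles to FN; with |NA| = 20.1 on the left of FN, A = N + 20.1·(-0.540, 0.842) = (58.9, 31.6). Then cos ∠ANQ = NA·NQ / (|NA||NQ|), giving 69.2°.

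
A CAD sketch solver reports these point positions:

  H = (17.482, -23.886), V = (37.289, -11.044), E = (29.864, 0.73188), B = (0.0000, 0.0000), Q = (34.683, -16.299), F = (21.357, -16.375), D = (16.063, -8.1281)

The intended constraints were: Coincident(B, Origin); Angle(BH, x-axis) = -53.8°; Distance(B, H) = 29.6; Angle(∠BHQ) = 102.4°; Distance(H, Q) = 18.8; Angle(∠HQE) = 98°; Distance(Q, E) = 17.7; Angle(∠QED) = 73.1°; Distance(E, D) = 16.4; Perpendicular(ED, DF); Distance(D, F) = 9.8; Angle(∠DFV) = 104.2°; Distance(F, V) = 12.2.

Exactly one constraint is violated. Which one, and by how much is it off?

Distance(F, V) = 12.2 — off by 4.60.

B = (0.00, 0.00) ✓; BH at -53.80° ✓; |BH| = 29.60 ✓; ∠BHQ = 102.4° ✓; |HQ| = 18.80 ✓; ∠HQE = 98.00° ✓; |QE| = 17.70 ✓; ∠QED = 73.10° ✓; |ED| = 16.40 ✓; ∠(ED, DF) = 90.00° ✓; |DF| = 9.800 ✓; ∠DFV = 104.2° ✓; |FV| = 16.80 ✗.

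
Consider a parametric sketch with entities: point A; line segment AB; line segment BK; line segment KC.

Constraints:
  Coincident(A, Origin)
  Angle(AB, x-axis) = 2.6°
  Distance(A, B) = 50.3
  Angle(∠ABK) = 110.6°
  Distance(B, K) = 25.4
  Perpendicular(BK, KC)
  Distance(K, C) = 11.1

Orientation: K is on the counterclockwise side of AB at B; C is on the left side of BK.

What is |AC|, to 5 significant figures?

56.145

∠ABK = 110.6°, so BK runs at 2.6° + (180° − 110.6°) = 72.000° from the x-axis; with |BK| = 25.4, K = B + 25.4·(cos 72.000°, sin 72.000°) = (58.097, 26.439). BK is perpendicular to KC; with |KC| = 11.1 on the left of BK, C = K + 11.1·(-0.95106, 0.30902) = (47.541, 29.869). Then |AC| = |C − A| = 56.145.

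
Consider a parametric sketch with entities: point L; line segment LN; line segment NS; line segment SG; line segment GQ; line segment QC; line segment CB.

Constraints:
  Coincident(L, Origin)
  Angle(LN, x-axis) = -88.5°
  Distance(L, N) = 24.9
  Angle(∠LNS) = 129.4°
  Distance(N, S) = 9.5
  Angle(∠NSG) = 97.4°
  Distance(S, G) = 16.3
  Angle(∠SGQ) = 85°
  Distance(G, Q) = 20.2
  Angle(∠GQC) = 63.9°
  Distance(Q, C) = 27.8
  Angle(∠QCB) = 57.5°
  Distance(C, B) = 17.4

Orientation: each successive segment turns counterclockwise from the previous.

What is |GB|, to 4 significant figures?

10.17

L is at the origin; LN runs at -88.5° with length 24.9, so N = (0.6518, -24.89). ∠LNS = 129.4° gives NS at -37.90° from the x-axis; with |NS| = 9.5, S = (8.148, -30.73). ∠NSG = 97.4° gives SG at 44.70° from the x-axis; with |SG| = 16.3, G = (19.73, -19.26). ∠SGQ = 85.0° gives GQ at 139.7° from the x-axis; with |GQ| = 20.2, Q = (4.328, -6.197). ∠GQC = 63.9° gives QC at -104.2° from the x-axis; with |QC| = 27.8, C = (-2.491, -33.15). ∠QCB = 57.5° gives CB at 18.30° from the x-axis; with |CB| = 17.4, B = (14.03, -27.68). Then |GB| = |B − G| = 10.17.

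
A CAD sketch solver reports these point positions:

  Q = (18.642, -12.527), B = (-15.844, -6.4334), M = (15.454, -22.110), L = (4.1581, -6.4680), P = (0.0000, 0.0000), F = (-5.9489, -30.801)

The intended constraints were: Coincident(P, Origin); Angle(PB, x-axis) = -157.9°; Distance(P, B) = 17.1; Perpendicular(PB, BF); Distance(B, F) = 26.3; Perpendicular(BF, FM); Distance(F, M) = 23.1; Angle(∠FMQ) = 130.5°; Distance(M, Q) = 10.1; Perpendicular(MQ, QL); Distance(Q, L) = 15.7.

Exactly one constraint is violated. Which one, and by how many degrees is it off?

Perpendicular(MQ, QL) — off by 4.30°.

P = (0.00, 0.00) ✓; PB at -157.9° ✓; |PB| = 17.10 ✓; ∠(PB, BF) = 90.00° ✓; |BF| = 26.30 ✓; ∠(BF, FM) = 90.00° ✓; |FM| = 23.10 ✓; ∠FMQ = 130.5° ✓; |MQ| = 10.10 ✓; ∠(MQ, QL) = 85.70° ✗; |QL| = 15.70 ✓.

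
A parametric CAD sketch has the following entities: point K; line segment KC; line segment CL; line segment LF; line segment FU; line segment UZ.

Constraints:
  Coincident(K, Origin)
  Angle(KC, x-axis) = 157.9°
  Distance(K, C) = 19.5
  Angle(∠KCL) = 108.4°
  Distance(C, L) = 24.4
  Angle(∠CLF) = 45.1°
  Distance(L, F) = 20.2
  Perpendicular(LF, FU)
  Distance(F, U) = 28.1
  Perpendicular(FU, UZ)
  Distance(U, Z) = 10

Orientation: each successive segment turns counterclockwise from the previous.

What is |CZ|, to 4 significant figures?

12.90

LF is perpendicular to FU, so FU runs at 94.40°; with |FU| = 28.1, U = (-15.93, 18.35). FU ⟂ UZ, so UZ runs at -175.6°; with |UZ| = 10.0, Z = (-25.90, 17.58). Then |CZ| = |Z − C| = 12.90.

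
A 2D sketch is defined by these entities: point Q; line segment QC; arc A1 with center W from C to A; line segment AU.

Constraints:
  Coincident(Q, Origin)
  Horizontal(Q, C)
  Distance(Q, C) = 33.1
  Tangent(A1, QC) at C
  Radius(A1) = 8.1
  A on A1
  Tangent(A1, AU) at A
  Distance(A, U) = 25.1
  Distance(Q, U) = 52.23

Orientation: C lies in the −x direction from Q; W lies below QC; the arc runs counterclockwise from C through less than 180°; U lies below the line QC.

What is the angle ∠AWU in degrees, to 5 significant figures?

72.115°

Checks: ∠(WC, CQ) = 90.00° ✓; |WC| = 8.100 ✓; |WA| = 8.100 ✓; ∠(WA, AU) = 90.00° ✓; |AU| = 25.10 ✓; |QU| = 52.23 ✓.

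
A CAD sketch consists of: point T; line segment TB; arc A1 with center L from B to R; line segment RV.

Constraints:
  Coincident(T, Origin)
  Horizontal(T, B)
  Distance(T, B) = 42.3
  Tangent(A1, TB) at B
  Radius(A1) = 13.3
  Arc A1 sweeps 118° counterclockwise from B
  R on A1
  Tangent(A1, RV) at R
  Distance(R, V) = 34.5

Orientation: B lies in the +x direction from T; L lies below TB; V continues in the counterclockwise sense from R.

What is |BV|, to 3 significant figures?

50.2

T is at the origin; TB is horizontal with |TB| = 42.3 and B on the +x side, so B = (42.3, 0.00). Tangency of A1 to TB means the radius LB is perpendicular to TB, so L = B + (0, -13.3) = (42.3, -13.3). On A1, B sits at bearing 90° from L; a 118° counterclockwise sweep puts R at bearing 208°, so R = L + 13.3·(cos 208°, sin 208°) = (30.6, -19.5). The tangent condition forces LR to be normal to RV, so RV runs along (−sin 208°, cos 208°); with |RV| = 34.5, V = (46.8, -50.0). Then |BV| = |V − B| = 50.2.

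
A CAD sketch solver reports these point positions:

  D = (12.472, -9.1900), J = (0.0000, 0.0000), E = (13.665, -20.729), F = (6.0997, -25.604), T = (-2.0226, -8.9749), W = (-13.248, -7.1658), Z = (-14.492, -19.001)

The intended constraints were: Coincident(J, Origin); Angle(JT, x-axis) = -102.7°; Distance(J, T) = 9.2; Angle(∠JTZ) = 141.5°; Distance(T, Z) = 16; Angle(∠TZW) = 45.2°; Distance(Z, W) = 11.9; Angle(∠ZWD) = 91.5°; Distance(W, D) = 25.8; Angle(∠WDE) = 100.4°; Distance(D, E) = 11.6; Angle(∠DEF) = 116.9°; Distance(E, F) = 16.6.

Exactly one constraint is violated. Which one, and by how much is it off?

Distance(E, F) = 16.6 — off by 7.60.

J = (0.00, 0.00) ✓; JT at -102.7° ✓; |JT| = 9.200 ✓; ∠JTZ = 141.5° ✓; |TZ| = 16.00 ✓; ∠TZW = 45.20° ✓; |ZW| = 11.90 ✓; ∠ZWD = 91.50° ✓; |WD| = 25.80 ✓; ∠WDE = 100.4° ✓; |DE| = 11.60 ✓; ∠DEF = 116.9° ✓; |EF| = 9.000 ✗.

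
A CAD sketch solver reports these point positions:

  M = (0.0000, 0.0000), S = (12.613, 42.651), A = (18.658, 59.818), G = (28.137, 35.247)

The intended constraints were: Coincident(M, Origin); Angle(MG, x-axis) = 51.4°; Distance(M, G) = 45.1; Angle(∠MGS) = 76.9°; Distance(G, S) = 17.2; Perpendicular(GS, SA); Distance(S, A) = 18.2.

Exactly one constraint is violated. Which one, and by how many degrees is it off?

Perpendicular(GS, SA) — off by 6.10°.

M = (0.00, 0.00) ✓; MG at 51.40° ✓; |MG| = 45.10 ✓; ∠MGS = 76.90° ✓; |GS| = 17.20 ✓; ∠(GS, SA) = 83.90° ✗; |SA| = 18.20 ✓.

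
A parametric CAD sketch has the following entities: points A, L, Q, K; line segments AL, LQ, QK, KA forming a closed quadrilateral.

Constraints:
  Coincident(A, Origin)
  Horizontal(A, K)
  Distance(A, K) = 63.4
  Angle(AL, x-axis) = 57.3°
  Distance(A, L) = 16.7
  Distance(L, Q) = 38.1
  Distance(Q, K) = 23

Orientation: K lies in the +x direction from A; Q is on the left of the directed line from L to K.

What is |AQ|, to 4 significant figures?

49.77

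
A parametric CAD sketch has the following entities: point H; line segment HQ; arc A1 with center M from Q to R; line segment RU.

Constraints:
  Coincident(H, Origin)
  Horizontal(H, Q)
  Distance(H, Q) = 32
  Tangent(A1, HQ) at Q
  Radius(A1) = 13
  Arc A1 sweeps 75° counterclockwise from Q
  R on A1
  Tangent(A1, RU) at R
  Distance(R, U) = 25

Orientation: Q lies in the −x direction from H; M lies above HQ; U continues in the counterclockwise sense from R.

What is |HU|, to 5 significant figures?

36.189

H is at the origin; H and Q share the same y with |HQ| = 32.0 and Q on the −x side, so Q = (-32.000, 0.0000). A1 meets HQ tangentially, so MQ is at right angles to HQ, so M = Q + (0, 13) = (-32.000, 13.000). On A1, Q sits at bearing -90° from M; a 75° counterclockwise sweep puts R at bearing -15°, so R = M + 13.0·(cos -15°, sin -15°) = (-19.443, 9.6354). Tangency of A1 to RU means the radius MR is perpendicular to RU, so RU runs along (−sin -15°, cos -15°); with |RU| = 25.0, U = (-12.972, 33.783). Then |HU| = |U − H| = 36.189.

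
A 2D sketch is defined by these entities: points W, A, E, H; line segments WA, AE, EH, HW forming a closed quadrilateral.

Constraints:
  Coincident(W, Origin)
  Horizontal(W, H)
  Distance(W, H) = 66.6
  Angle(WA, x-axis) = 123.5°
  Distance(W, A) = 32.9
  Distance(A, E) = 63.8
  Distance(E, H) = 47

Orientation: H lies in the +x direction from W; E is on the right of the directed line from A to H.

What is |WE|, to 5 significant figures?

31.570

Checks: |AE| = 63.80 ✓; |EH| = 47.00 ✓.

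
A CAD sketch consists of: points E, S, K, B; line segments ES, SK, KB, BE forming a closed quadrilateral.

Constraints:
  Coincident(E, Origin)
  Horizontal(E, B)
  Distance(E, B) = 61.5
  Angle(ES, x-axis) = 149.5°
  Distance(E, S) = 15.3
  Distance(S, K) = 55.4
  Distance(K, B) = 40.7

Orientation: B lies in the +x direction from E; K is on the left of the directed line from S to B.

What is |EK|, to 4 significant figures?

48.69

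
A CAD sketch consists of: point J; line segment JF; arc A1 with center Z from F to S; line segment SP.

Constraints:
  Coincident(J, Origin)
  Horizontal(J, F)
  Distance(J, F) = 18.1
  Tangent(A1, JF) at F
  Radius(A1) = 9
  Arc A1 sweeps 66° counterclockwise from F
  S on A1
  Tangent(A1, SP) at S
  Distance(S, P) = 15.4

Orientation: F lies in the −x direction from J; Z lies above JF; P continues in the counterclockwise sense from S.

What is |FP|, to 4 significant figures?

24.22

J is at the origin; J and F share the same y with |JF| = 18.1 and F on the −x side, so F = (-18.10, 0.000). A1 meets JF tangentially, so ZF is at right angles to JF, so Z = F + (0, 9) = (-18.10, 9.000). On A1, F sits at bearing -90° from Z; a 66° counterclockwise sweep puts S at bearing -24°, so S = Z + 9.0·(cos -24°, sin -24°) = (-9.878, 5.339). Since A1 is tangent to SP there, ZS ⟂ SP, so SP runs along (−sin -24°, cos -24°); with |SP| = 15.4, P = (-3.614, 19.41). Then |FP| = |P − F| = 24.22.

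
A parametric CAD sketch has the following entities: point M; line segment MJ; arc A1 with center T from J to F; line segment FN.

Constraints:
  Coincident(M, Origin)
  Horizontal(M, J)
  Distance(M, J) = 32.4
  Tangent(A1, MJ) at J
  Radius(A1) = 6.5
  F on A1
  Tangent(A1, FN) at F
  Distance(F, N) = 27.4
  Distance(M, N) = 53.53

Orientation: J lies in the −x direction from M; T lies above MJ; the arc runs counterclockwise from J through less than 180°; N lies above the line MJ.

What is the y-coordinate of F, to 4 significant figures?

10.12

M is at the origin; MJ is horizontal with |MJ| = 32.4 and J on the −x side, so J = (-32.40, 0.000). The tangent condition forces TJ to be normal to MJ, so T = J + (0, 6.5) = (-32.40, 6.500). Since TF ⟂ FN (tangency), |TN| = √(6.5² + 27.4²) = 28.16 regardless of where F sits on A1. So N lies on both circle(M, 53.53) and circle(T, 28.16); the above-MJ intersection is N = (-42.24, 32.89). F is the foot of the tangent from N: F = (-27.00, 10.12).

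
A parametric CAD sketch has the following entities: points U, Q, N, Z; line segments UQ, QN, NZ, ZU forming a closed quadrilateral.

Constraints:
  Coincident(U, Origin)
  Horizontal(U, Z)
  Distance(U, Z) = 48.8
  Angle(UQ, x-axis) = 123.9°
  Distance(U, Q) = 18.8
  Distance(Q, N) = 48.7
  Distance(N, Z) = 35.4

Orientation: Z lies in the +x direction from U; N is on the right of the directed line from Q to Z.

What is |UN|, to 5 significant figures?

30.074

U is at the origin; UZ is horizontal with |UZ| = 48.8 and Z in +x, so Z = (48.8, 0). UQ runs at 123.9° with |UQ| = 18.8, so Q = (-10.486, 15.604). N is determined by |QN| = 48.7 and |NZ| = 35.4 together: it lies at the intersection of circle(Q, 48.7) and circle(Z, 35.4). With |QZ| = 61.305, the foot of the radical line on QZ is 39.775 from Q and the perpendicular offset is √(48.7² − 39.775²) = 28.100. Taking the right-of-QZ solution: N = (20.827, -21.695).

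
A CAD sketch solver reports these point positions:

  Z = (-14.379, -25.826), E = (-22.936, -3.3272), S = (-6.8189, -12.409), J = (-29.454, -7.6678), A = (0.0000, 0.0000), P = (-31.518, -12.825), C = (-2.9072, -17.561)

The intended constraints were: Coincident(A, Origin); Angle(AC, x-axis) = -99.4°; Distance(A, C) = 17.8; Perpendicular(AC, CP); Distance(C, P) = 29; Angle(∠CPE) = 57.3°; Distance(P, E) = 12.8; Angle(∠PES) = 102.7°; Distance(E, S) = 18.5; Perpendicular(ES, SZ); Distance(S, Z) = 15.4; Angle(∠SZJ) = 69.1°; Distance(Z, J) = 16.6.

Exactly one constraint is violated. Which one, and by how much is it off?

Distance(Z, J) = 16.6 — off by 7.00.

A = (0.00, 0.00) ✓; AC at -99.40° ✓; |AC| = 17.80 ✓; ∠(AC, CP) = 90.00° ✓; |CP| = 29.00 ✓; ∠CPE = 57.30° ✓; |PE| = 12.80 ✓; ∠PES = 102.7° ✓; |ES| = 18.50 ✓; ∠(ES, SZ) = 90.00° ✓; |SZ| = 15.40 ✓; ∠SZJ = 69.10° ✓; |ZJ| = 23.60 ✗.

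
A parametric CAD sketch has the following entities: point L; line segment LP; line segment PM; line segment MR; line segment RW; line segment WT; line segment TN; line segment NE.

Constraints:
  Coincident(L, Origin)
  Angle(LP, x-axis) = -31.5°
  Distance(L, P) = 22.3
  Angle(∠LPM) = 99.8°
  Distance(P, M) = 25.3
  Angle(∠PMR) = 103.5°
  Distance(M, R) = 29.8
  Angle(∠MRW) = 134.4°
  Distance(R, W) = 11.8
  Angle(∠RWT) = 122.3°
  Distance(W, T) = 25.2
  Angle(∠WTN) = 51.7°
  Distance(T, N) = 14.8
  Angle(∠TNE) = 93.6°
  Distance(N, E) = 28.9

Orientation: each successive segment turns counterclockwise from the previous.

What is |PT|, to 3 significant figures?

39.1

∠MRW = 134.4° gives RW at 171° from the x-axis; with |RW| = 11.8, W = (6.89, 33.6). ∠RWT = 122.3° gives WT at -132° from the x-axis; with |WT| = 25.2, T = (-9.81, 14.7). Then |PT| = |T − P| = 39.1.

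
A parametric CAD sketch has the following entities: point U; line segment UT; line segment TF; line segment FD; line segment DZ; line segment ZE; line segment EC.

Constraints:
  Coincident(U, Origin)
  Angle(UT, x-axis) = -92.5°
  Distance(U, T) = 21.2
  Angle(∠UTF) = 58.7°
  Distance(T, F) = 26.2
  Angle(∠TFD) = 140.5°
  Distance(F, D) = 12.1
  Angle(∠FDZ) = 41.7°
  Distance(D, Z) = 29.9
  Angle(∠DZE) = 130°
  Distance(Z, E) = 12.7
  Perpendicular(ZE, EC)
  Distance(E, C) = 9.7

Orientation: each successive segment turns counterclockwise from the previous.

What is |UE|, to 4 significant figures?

23.27

∠FDZ = 41.7° gives DZ at -153.4° from the x-axis; with |DZ| = 29.9, Z = (-0.2268, -10.70). ∠DZE = 130.0° gives ZE at -103.4° from the x-axis; with |ZE| = 12.7, E = (-3.170, -23.06). Then |UE| = |E − U| = 23.27.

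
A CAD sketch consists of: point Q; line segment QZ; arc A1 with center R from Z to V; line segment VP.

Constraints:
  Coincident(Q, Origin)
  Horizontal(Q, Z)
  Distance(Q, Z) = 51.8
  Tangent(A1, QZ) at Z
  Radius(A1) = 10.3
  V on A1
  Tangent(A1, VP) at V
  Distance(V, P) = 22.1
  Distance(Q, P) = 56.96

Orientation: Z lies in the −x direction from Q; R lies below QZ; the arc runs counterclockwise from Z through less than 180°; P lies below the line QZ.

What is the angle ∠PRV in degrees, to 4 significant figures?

65.01°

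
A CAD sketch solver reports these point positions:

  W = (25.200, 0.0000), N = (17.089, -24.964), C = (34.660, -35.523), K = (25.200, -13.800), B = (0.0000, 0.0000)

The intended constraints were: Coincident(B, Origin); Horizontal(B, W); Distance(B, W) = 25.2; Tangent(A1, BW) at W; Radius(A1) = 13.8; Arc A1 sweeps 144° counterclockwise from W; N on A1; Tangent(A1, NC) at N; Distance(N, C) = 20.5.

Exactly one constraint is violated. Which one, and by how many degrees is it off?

Tangent(A1, NC) at N — off by 5.00°.

B = (0.00, 0.00) ✓; B.y = 0.00, W.y = 0.00 ✓; |BW| = 25.20 ✓; ∠(KW, WB) = 90.00° ✓; |KW| = 13.80 ✓; bearing(K→N) − bearing(K→W) = 144.0° ✓; |KN| = 13.80 ✓; ∠(KN, NC) = 85.00° ✗; |NC| = 20.50 ✓.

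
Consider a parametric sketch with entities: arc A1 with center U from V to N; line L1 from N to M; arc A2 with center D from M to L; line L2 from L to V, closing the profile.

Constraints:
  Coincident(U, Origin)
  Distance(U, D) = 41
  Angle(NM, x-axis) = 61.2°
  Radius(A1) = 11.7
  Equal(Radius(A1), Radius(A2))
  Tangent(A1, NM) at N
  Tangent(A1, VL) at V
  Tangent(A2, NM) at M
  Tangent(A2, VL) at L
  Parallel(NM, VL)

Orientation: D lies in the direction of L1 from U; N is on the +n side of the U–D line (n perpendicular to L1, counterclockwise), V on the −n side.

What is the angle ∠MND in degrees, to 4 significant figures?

15.93°

The slot axis is L1's direction at 61.2°, so u = (cos 61.2°, sin 61.2°) = (0.4818, 0.8763) and n = (−sin 61.2°, cos 61.2°) = (-0.8763, 0.4818). U is at the origin and D lies 41.0 along u from U, so D = 41.0·u = (19.75, 35.93). Tangency of A1 to both parallel lines with radius 11.7 puts N and V at U ± 11.7·n: N = (-10.25, 5.637), V = (10.25, -5.637). Equal radii place M and L the same way about D: M = D + 11.7·n = (9.499, 41.57), L = D − 11.7·n = (30.00, 30.29). Then cos ∠MND = NM·ND / (|NM||ND|), giving 15.93°.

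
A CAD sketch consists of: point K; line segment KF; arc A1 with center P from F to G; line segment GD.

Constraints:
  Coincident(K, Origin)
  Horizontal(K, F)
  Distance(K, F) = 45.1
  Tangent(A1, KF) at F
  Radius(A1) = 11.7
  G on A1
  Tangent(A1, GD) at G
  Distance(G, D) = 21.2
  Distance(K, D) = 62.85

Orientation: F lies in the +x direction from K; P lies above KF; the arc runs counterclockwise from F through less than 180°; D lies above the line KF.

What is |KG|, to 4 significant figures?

58.28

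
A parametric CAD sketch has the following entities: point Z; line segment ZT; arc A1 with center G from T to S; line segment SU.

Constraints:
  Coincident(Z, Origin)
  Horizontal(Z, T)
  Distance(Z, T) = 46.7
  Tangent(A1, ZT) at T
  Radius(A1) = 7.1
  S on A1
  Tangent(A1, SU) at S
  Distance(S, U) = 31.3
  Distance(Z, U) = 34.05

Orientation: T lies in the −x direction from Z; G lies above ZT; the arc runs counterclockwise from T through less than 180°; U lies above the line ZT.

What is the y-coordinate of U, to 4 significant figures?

26.62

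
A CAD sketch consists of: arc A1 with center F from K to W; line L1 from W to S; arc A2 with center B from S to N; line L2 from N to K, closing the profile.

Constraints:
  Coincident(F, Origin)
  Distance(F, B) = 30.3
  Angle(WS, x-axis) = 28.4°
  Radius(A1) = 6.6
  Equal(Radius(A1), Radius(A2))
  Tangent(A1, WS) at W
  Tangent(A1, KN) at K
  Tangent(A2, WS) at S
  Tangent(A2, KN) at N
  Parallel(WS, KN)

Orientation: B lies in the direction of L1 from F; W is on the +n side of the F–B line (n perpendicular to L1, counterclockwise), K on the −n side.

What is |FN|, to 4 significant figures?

31.01

The slot axis is L1's direction at 28.4°, so u = (cos 28.4°, sin 28.4°) = (0.8796, 0.4756) and n = (−sin 28.4°, cos 28.4°) = (-0.4756, 0.8796). F is at the origin and B lies 30.3 along u from F, so B = 30.3·u = (26.65, 14.41). Tangency of A1 to both parallel lines with radius 6.6 puts W and K at F ± 6.6·n: W = (-3.139, 5.806), K = (3.139, -5.806). Equal radii place S and N the same way about B: S = B + 6.6·n = (23.51, 20.22), N = B − 6.6·n = (29.79, 8.606). Then |FN| = |N − F| = 31.01.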